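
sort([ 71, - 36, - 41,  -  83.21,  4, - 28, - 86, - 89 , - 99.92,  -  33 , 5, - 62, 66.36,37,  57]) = [  -  99.92, - 89, - 86, - 83.21, - 62, - 41, - 36,-33, -28,4, 5,37,57, 66.36, 71]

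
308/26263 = 308/26263  =  0.01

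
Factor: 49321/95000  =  2^( - 3)*5^( - 4)*19^( - 1)*31^1*37^1*43^1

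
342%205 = 137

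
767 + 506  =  1273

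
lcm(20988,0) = 0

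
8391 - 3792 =4599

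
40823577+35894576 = 76718153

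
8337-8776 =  - 439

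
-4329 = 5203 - 9532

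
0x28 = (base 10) 40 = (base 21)1J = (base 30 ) 1a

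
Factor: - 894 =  -2^1*3^1*149^1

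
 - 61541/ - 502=61541/502 = 122.59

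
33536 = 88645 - 55109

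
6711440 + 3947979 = 10659419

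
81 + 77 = 158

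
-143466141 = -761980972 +618514831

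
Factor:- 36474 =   -  2^1*3^1*6079^1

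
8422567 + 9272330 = 17694897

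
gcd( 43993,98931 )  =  1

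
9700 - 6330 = 3370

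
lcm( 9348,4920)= 93480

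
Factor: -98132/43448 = -2^( - 1)*5431^( - 1 )*24533^1 = -24533/10862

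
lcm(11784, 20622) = 82488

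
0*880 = 0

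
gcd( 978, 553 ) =1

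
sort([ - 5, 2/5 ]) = [ - 5,2/5 ]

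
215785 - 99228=116557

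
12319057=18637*661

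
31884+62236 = 94120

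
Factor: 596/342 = 298/171 = 2^1*3^(- 2)*19^(-1)*149^1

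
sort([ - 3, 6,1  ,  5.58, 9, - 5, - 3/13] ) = [ - 5, - 3,-3/13,1, 5.58,6, 9 ]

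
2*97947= 195894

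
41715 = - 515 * ( - 81 ) 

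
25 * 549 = 13725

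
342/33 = 114/11 = 10.36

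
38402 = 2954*13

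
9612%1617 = 1527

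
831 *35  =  29085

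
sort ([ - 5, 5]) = [ -5,  5]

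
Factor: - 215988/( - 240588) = 439/489 =3^(-1 )*163^( - 1 ) *439^1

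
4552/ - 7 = -651 + 5/7 = - 650.29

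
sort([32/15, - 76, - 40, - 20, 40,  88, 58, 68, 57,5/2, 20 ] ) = [-76,-40, - 20, 32/15, 5/2, 20, 40,57, 58, 68,88]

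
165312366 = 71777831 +93534535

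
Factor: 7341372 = 2^2*3^2 * 19^1*10733^1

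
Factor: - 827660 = -2^2 *5^1*29^1*1427^1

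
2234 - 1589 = 645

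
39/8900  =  39/8900= 0.00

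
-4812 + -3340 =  - 8152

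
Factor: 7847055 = 3^2 * 5^1*103^1*1693^1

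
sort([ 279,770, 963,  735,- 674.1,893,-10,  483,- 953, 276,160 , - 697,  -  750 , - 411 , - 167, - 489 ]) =[ -953,  -  750,  -  697 , -674.1, - 489, - 411, - 167, - 10, 160 , 276 , 279, 483 , 735 , 770 , 893, 963]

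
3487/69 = 3487/69 =50.54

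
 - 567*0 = 0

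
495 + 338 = 833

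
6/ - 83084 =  - 3/41542 = - 0.00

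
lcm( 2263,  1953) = 142569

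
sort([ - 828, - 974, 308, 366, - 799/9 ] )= [ - 974, - 828, - 799/9, 308, 366 ] 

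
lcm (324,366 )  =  19764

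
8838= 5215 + 3623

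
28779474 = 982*29307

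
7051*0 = 0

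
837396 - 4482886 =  - 3645490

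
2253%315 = 48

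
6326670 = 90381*70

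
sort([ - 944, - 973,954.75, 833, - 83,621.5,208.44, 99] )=[ - 973, - 944,  -  83, 99,208.44,621.5,833 , 954.75] 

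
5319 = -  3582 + 8901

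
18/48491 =18/48491=0.00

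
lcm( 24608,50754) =812064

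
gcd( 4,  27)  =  1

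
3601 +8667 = 12268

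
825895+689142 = 1515037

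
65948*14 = 923272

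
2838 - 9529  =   - 6691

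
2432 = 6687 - 4255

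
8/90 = 4/45 =0.09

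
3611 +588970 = 592581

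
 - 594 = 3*( - 198 )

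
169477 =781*217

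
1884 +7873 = 9757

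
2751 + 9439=12190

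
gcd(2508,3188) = 4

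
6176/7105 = 6176/7105 = 0.87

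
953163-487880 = 465283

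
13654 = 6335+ 7319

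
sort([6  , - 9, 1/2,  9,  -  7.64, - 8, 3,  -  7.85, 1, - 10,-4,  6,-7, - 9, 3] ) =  [ -10,  -  9,-9, - 8, - 7.85,-7.64 , - 7, - 4,1/2,1,3,3, 6, 6, 9]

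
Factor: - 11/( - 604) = 2^(  -  2 ) * 11^1 * 151^( - 1) 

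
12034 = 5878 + 6156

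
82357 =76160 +6197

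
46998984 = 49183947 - 2184963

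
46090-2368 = 43722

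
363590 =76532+287058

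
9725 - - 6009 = 15734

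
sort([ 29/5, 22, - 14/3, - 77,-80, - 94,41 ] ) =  [ - 94, - 80,-77,-14/3, 29/5, 22, 41]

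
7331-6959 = 372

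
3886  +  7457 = 11343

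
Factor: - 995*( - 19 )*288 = 5444640 = 2^5*3^2*5^1*19^1*199^1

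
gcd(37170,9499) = 413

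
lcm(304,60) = 4560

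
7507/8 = 7507/8 = 938.38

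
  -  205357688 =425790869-631148557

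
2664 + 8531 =11195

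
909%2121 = 909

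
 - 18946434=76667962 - 95614396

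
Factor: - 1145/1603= - 5^1*7^( - 1 ) = -  5/7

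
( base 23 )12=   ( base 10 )25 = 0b11001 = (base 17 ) 18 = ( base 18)17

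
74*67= 4958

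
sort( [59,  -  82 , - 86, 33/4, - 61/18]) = [ - 86, -82, - 61/18,33/4,59]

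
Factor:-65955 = -3^1 * 5^1*4397^1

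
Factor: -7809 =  - 3^1*19^1*137^1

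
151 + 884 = 1035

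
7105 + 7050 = 14155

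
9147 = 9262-115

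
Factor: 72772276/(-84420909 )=- 2^2*3^( - 2 )*23^1*791003^1*9380101^( - 1)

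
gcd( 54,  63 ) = 9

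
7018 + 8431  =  15449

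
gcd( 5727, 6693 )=69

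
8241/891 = 2747/297 =9.25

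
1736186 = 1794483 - 58297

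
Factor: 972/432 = 2^( - 2)*3^2 = 9/4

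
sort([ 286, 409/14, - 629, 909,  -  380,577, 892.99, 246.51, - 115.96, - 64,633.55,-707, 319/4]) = [ - 707,-629, - 380 , -115.96 , - 64, 409/14,319/4, 246.51, 286 , 577, 633.55,892.99, 909]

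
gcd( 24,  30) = 6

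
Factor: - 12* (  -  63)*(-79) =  - 59724 = - 2^2 * 3^3*7^1*79^1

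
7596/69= 2532/23 = 110.09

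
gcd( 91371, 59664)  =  3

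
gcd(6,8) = 2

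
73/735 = 73/735 = 0.10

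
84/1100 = 21/275  =  0.08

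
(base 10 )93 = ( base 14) 69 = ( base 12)79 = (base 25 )3I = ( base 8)135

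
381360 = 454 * 840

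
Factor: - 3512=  - 2^3*439^1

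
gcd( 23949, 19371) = 3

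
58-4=54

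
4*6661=26644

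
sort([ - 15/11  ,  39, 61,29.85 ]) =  [-15/11,29.85, 39 , 61]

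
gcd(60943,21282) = 1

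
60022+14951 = 74973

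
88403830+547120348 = 635524178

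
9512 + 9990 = 19502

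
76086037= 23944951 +52141086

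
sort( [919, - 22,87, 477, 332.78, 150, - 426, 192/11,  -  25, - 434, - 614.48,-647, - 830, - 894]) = [ - 894, - 830, - 647, - 614.48, - 434, - 426,  -  25, - 22, 192/11, 87, 150, 332.78, 477, 919 ]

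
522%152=66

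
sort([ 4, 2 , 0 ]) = [ 0, 2, 4 ] 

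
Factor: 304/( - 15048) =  - 2/99 = - 2^1*3^ ( - 2) *11^ ( - 1) 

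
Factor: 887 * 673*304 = 2^4*19^1*673^1*887^1 = 181473104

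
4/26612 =1/6653 = 0.00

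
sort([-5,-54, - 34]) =[ - 54,  -  34, - 5]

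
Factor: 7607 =7607^1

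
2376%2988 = 2376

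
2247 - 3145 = -898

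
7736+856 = 8592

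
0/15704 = 0 = 0.00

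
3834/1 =3834=3834.00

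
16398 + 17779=34177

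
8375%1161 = 248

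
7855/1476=5 + 475/1476 = 5.32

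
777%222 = 111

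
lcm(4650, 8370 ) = 41850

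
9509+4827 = 14336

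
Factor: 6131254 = 2^1 *17^1*180331^1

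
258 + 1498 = 1756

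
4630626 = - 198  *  ( - 23387)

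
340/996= 85/249 = 0.34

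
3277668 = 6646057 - 3368389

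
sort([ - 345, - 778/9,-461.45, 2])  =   [ -461.45,  -  345 , - 778/9, 2 ]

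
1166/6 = 583/3 = 194.33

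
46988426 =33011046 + 13977380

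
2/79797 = 2/79797 = 0.00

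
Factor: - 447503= - 7^1*63929^1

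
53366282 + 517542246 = 570908528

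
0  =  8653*0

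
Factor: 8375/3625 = 29^ ( - 1 )*67^1 =67/29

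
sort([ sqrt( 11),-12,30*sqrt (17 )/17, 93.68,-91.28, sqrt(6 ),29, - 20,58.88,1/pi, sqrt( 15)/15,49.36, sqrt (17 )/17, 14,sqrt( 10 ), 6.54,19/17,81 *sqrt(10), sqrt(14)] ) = [- 91.28, - 20, - 12, sqrt( 17 )/17, sqrt ( 15 ) /15,1/pi , 19/17,sqrt(6),sqrt(10 ),sqrt(11 ),sqrt ( 14),6.54, 30*sqrt( 17 ) /17,  14, 29, 49.36, 58.88,93.68,81*sqrt(10)] 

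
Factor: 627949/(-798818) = -2^ ( - 1)*7^1*109^1* 823^1* 399409^( - 1)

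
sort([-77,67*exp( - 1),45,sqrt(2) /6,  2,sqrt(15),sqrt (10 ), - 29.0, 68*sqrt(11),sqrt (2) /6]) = [ -77, - 29.0, sqrt(2) /6,sqrt(2) /6,2,sqrt( 10),sqrt( 15 ),67 * exp( - 1),45,68*sqrt(11) ] 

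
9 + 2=11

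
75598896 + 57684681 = 133283577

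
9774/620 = 4887/310=15.76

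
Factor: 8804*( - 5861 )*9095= - 469304219180 = - 2^2*5^1*17^1*31^1 *71^1*107^1 *5861^1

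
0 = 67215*0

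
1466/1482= 733/741 = 0.99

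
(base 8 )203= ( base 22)5l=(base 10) 131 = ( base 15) 8b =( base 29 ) 4F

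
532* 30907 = 16442524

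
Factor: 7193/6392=2^(-3) * 17^(- 1 ) * 47^( - 1)*7193^1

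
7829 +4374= 12203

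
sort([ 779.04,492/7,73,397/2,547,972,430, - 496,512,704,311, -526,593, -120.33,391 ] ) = [-526,-496,-120.33,492/7,73,397/2, 311,391, 430, 512,547,593,  704,779.04,972] 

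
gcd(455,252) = 7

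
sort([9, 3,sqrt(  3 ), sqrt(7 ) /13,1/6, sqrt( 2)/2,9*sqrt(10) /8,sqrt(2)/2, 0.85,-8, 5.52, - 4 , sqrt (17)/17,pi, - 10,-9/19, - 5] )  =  [ - 10, - 8,-5, - 4, - 9/19,  1/6,sqrt(7 ) /13, sqrt(17)/17, sqrt ( 2 ) /2 , sqrt ( 2)/2, 0.85,sqrt(3)  ,  3,pi,9*sqrt(10 )/8,5.52,9 ] 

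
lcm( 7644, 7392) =672672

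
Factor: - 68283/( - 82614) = 2^( - 1)*3^4*7^ ( - 2)=81/98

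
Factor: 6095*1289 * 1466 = 11517563030 = 2^1*5^1*23^1*53^1*733^1*1289^1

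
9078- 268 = 8810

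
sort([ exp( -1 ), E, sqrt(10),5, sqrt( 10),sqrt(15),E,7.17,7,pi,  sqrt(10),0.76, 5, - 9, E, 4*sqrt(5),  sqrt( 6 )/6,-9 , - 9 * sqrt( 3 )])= [  -  9*sqrt(3),-9,-9,exp( - 1 ),sqrt( 6) /6,0.76, E, E,  E , pi, sqrt ( 10),sqrt(10 ),sqrt( 10),sqrt( 15), 5,5,7 , 7.17,  4 * sqrt( 5 )]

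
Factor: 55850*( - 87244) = -4872577400 = -2^3*5^2 * 17^1*1117^1*1283^1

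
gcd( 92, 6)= 2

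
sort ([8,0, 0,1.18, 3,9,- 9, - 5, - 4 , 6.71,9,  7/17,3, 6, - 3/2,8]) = [ - 9,-5, - 4,-3/2, 0,0, 7/17, 1.18, 3, 3, 6, 6.71,8,8, 9,9] 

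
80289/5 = 80289/5 = 16057.80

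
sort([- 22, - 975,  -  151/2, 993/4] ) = [ - 975 , - 151/2, - 22, 993/4 ]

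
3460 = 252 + 3208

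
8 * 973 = 7784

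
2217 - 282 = 1935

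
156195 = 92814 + 63381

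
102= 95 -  - 7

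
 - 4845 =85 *(-57)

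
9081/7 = 1297  +  2/7=1297.29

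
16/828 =4/207 = 0.02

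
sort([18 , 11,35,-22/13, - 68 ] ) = [ - 68,-22/13, 11 , 18, 35] 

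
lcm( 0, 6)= 0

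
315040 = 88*3580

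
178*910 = 161980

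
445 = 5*89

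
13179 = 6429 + 6750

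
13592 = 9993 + 3599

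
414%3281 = 414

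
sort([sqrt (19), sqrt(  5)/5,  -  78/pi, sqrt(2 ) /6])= [ - 78/pi, sqrt(2 ) /6, sqrt( 5 ) /5, sqrt( 19) ]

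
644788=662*974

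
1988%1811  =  177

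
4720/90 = 472/9 = 52.44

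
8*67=536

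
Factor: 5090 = 2^1*5^1*509^1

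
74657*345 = 25756665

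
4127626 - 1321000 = 2806626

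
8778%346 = 128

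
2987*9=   26883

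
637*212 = 135044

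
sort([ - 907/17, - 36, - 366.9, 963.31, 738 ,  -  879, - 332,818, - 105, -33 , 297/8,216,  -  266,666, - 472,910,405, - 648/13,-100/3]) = [ - 879,-472,-366.9, - 332,-266, - 105, -907/17,-648/13, - 36 , - 100/3,-33,297/8, 216,405,666,738,818 , 910,963.31]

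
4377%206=51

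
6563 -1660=4903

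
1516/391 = 3 + 343/391 = 3.88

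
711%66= 51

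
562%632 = 562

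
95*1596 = 151620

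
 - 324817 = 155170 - 479987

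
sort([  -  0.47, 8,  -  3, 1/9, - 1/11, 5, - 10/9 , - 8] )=[ - 8, - 3,  -  10/9 , -0.47 ,-1/11,1/9, 5, 8 ] 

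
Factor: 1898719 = 23^1*31^1*2663^1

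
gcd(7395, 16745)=85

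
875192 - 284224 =590968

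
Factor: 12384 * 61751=2^5*3^2*43^1*61751^1 = 764724384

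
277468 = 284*977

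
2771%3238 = 2771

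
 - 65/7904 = -1 + 603/608 = -0.01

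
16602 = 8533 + 8069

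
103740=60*1729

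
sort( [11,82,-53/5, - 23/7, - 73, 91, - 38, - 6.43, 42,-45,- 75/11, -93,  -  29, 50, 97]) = [ - 93, - 73, - 45, - 38 ,  -  29, - 53/5, -75/11, - 6.43, - 23/7, 11, 42, 50 , 82,91,  97]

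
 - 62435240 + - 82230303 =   -  144665543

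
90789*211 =19156479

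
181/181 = 1 = 1.00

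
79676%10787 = 4167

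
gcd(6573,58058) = 7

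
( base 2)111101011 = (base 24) kb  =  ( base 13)2BA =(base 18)195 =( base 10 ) 491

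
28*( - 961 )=  -  26908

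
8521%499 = 38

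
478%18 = 10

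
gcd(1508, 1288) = 4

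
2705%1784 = 921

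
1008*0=0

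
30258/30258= 1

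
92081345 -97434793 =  - 5353448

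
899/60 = 899/60 = 14.98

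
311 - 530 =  - 219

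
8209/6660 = 1+1549/6660 = 1.23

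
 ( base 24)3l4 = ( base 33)21p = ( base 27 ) 31m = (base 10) 2236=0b100010111100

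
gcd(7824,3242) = 2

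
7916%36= 32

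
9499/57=166  +  37/57  =  166.65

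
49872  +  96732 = 146604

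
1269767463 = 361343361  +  908424102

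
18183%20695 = 18183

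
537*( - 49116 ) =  - 26375292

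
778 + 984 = 1762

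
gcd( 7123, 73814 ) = 17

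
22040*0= 0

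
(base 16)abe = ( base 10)2750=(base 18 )88e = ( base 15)C35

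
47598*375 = 17849250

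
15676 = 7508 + 8168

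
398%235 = 163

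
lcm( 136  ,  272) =272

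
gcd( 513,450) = 9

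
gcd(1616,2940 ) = 4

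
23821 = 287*83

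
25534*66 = 1685244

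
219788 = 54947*4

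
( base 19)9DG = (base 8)6670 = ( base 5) 103022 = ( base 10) 3512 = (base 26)552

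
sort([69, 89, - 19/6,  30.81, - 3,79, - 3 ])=[ - 19/6, - 3,-3, 30.81, 69,79, 89 ] 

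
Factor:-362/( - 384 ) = 2^( - 6 ) * 3^( - 1)*181^1 = 181/192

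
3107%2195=912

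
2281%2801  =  2281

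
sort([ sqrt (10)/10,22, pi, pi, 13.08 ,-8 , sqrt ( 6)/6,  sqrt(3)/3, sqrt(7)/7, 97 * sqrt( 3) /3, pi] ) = [ - 8,sqrt( 10)/10, sqrt(7)/7, sqrt(6)/6, sqrt ( 3)/3, pi, pi,  pi,13.08,22, 97*sqrt(3)/3]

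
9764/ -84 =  - 117  +  16/21 = - 116.24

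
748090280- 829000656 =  -80910376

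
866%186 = 122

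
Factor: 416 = 2^5*13^1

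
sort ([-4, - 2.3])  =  [ - 4, - 2.3]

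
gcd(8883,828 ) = 9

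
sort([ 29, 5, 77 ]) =[5,29,77]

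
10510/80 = 1051/8 = 131.38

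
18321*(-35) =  - 641235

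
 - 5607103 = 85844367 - 91451470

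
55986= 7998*7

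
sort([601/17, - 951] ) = [ -951, 601/17]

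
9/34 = 9/34 = 0.26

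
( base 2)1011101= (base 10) 93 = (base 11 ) 85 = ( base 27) 3c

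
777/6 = 129 + 1/2 = 129.50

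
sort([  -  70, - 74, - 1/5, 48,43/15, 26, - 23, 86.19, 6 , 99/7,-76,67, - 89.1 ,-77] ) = [ - 89.1 , - 77,  -  76,- 74,-70, - 23, - 1/5 , 43/15, 6,99/7,26,  48, 67 , 86.19 ]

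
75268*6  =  451608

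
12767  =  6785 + 5982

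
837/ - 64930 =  - 1 + 64093/64930 = - 0.01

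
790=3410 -2620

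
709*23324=16536716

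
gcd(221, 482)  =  1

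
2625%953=719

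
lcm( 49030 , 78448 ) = 392240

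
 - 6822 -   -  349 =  - 6473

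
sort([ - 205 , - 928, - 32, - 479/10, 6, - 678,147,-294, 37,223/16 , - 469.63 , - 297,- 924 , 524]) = [-928, - 924, - 678,-469.63,  -  297,  -  294, - 205, - 479/10, - 32, 6, 223/16, 37, 147,524 ]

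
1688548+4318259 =6006807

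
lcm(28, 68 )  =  476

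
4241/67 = 63  +  20/67= 63.30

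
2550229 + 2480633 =5030862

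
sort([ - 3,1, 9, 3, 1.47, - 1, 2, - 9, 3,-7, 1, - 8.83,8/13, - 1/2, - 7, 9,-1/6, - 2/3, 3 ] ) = [-9, - 8.83, - 7, - 7,-3, - 1, - 2/3,- 1/2,-1/6, 8/13, 1, 1, 1.47,2, 3,3, 3,  9, 9]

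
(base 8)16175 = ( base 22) F1B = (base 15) 2263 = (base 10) 7293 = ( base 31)7i8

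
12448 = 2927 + 9521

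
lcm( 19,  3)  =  57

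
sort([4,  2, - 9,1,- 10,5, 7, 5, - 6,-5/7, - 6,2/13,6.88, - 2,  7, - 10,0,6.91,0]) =[ - 10, - 10 , - 9, - 6, - 6, - 2, - 5/7, 0,0,  2/13,1,2,4, 5, 5, 6.88,6.91,  7,7 ] 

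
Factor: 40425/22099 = 3^1* 5^2*41^( - 1) = 75/41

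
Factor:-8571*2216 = -2^3*3^1 * 277^1*2857^1 = -18993336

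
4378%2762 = 1616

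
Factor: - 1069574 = -2^1*11^1*61^1*797^1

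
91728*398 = 36507744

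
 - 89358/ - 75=1191 + 11/25 = 1191.44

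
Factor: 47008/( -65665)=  - 2^5*5^( -1 )*13^1*23^( - 1 )*113^1*571^ ( - 1)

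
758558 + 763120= 1521678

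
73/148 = 73/148  =  0.49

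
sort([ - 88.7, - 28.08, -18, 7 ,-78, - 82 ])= [ - 88.7,-82, - 78, - 28.08, - 18,7] 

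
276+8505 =8781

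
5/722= 5/722 = 0.01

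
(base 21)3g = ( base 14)59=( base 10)79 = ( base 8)117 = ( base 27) 2P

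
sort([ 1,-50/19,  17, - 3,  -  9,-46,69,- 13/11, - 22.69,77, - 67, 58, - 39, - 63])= [-67, - 63, - 46, - 39,-22.69 , - 9 , - 3, - 50/19, - 13/11,1 , 17,58, 69, 77]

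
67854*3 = 203562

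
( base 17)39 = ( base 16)3c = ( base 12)50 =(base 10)60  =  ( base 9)66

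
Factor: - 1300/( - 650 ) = 2  =  2^1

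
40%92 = 40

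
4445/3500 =1 + 27/100 = 1.27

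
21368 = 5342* 4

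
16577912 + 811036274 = 827614186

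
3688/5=3688/5 = 737.60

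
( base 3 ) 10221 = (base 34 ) 34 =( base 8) 152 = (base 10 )106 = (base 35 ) 31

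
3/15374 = 3/15374 = 0.00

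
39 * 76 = 2964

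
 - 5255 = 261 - 5516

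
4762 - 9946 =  - 5184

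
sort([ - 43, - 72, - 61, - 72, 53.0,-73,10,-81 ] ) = [ - 81, - 73, - 72,-72, - 61, - 43, 10 , 53.0 ]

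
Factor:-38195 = -5^1*7639^1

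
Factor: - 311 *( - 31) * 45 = 433845 = 3^2 * 5^1 *31^1*311^1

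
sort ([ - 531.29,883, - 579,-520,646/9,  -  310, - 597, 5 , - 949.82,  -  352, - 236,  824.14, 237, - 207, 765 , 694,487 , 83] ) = [ - 949.82, - 597  ,-579, - 531.29, - 520,-352, - 310, - 236, - 207 , 5,  646/9,83,237,487,694,765, 824.14,  883 ]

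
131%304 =131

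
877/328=2 + 221/328=2.67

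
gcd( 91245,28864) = 11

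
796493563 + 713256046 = 1509749609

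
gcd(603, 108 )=9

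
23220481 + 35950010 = 59170491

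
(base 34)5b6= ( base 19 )H14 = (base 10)6160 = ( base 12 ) 3694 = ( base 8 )14020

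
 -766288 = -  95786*8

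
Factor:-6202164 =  - 2^2*3^1*516847^1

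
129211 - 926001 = -796790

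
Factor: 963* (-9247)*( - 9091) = 3^2*7^1*107^1*1321^1* 9091^1 = 80954091351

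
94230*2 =188460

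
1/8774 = 1/8774 =0.00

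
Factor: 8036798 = 2^1*7^1*11^1*23^1*2269^1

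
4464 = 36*124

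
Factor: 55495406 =2^1*27747703^1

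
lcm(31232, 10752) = 655872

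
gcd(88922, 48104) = 2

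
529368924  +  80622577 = 609991501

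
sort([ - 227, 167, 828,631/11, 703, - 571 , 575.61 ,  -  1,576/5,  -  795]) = [ - 795,-571, - 227 , - 1,  631/11,  576/5, 167,575.61,703,  828 ] 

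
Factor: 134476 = 2^2*33619^1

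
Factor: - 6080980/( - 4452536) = 1520245/1113134 = 2^ (-1 )*5^1*11^( - 1)*19^( - 1) * 2663^ ( - 1)*304049^1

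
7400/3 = 7400/3 = 2466.67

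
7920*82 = 649440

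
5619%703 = 698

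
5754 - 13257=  - 7503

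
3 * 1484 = 4452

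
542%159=65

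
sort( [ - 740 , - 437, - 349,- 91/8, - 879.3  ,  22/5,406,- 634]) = [-879.3, - 740, - 634, - 437,  -  349, - 91/8, 22/5,406]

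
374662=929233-554571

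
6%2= 0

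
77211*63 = 4864293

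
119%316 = 119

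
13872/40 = 1734/5 = 346.80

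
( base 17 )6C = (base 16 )72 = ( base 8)162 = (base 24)4i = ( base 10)114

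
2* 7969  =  15938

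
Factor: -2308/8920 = - 577/2230 = - 2^( -1 )*5^ ( - 1 )*223^ (-1 ) * 577^1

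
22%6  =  4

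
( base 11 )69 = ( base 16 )4B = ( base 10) 75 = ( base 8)113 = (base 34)27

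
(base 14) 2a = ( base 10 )38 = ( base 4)212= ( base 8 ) 46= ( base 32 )16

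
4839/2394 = 1613/798 = 2.02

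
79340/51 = 79340/51 = 1555.69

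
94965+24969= 119934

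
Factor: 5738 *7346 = 2^2*19^1*151^1*3673^1 = 42151348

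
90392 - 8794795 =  - 8704403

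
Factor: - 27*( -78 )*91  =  2^1*3^4*7^1 * 13^2 = 191646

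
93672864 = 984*95196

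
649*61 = 39589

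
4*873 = 3492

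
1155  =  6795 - 5640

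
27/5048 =27/5048  =  0.01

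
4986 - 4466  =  520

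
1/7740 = 1/7740 = 0.00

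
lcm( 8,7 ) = 56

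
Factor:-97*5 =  - 5^1*97^1  =  - 485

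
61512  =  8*7689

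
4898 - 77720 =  - 72822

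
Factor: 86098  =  2^1*43049^1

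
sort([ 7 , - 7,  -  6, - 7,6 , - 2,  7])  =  [ - 7 ,  -  7 , - 6, - 2,6,7, 7]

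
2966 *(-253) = -750398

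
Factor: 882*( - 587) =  - 517734 =-  2^1*3^2 * 7^2  *587^1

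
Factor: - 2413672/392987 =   -  2^3*7^( - 1)*31^ (-1)*73^1*1811^( - 1)*4133^1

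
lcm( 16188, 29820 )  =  566580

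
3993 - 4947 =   -  954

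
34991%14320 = 6351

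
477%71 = 51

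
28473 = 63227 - 34754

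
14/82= 7/41 = 0.17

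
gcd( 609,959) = 7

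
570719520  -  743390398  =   - 172670878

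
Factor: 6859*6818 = 46764662 = 2^1*7^1*19^3 * 487^1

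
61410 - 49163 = 12247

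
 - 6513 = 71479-77992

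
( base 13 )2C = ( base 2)100110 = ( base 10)38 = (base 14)2A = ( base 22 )1G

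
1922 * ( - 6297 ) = - 12102834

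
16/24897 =16/24897 = 0.00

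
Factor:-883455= - 3^1*5^1*58897^1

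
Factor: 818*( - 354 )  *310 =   -  89767320=- 2^3*3^1*5^1*31^1 * 59^1*409^1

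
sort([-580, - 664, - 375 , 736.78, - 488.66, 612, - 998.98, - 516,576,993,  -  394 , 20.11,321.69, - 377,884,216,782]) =[ - 998.98, - 664, - 580, - 516,-488.66 , - 394, - 377, - 375,20.11,  216,321.69 , 576,612,736.78, 782,884, 993 ] 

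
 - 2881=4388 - 7269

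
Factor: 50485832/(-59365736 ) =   -  6310729/7420717 =-379^1*461^(-1)*16097^( - 1 )*16651^1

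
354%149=56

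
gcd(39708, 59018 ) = 2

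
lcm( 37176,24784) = 74352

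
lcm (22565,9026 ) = 45130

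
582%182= 36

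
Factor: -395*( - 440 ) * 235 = 2^3*5^3*11^1*47^1*79^1 = 40843000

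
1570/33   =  47 + 19/33 = 47.58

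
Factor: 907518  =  2^1 *3^1* 151253^1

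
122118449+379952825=502071274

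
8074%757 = 504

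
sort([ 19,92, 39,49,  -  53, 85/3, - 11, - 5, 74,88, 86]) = [ - 53, - 11, - 5 , 19,  85/3,39,49, 74, 86,88, 92]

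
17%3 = 2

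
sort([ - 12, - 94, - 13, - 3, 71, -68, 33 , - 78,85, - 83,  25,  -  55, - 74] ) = [ - 94, - 83, - 78, - 74, - 68,  -  55, - 13, - 12 , - 3,  25,  33 , 71,85]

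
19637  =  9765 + 9872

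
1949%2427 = 1949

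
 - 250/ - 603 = 250/603 = 0.41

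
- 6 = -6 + 0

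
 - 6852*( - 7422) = 50855544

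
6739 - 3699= 3040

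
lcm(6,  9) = 18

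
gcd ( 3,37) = 1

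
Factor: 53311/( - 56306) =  - 89/94 = -2^( - 1) * 47^ ( - 1 )*89^1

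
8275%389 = 106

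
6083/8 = 6083/8 = 760.38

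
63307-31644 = 31663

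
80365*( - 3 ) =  - 241095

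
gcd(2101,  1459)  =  1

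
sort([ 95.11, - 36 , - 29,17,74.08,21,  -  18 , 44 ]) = [ - 36,  -  29, - 18,17,21,44,74.08, 95.11]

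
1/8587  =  1/8587=0.00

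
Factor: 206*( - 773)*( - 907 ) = 144428866 = 2^1*103^1 * 773^1 * 907^1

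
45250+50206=95456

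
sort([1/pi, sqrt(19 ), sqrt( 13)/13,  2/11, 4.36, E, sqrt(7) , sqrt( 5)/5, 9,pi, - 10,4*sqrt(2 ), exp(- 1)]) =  [- 10,2/11, sqrt( 13 ) /13 , 1/pi , exp( -1), sqrt( 5)/5,sqrt( 7), E, pi,sqrt( 19),4.36,4*sqrt( 2),9 ] 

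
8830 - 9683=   -  853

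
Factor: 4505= 5^1  *  17^1 * 53^1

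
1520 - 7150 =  - 5630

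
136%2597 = 136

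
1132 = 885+247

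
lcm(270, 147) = 13230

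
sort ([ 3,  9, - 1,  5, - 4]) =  [  -  4, - 1,3, 5,  9]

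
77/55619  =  77/55619  =  0.00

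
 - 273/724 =  -  273/724 = - 0.38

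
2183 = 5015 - 2832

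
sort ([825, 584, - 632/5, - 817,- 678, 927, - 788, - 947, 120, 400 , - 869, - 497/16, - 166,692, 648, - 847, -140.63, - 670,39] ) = [ - 947, - 869 , - 847, -817, - 788,-678, - 670, - 166, - 140.63, - 632/5, - 497/16,39, 120 , 400, 584,  648, 692, 825,  927]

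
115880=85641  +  30239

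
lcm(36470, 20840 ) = 145880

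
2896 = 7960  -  5064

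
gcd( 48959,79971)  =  1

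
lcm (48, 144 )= 144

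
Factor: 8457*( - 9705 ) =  - 82075185  =  - 3^2*5^1*647^1*2819^1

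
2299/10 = 229+9/10 = 229.90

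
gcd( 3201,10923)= 33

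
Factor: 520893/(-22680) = -57877/2520 = -  2^( - 3 )*3^( - 2 )*5^( - 1 )*7^( - 1)*31^1*1867^1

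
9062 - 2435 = 6627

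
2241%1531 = 710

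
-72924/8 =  - 18231/2 = - 9115.50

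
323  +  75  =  398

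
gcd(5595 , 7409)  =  1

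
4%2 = 0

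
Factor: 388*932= 2^4*97^1*233^1 = 361616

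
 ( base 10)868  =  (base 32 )R4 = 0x364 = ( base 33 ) qa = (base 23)1eh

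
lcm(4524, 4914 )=285012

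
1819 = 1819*1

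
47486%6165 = 4331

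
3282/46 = 71 + 8/23  =  71.35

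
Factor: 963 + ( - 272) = 691 = 691^1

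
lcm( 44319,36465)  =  2880735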